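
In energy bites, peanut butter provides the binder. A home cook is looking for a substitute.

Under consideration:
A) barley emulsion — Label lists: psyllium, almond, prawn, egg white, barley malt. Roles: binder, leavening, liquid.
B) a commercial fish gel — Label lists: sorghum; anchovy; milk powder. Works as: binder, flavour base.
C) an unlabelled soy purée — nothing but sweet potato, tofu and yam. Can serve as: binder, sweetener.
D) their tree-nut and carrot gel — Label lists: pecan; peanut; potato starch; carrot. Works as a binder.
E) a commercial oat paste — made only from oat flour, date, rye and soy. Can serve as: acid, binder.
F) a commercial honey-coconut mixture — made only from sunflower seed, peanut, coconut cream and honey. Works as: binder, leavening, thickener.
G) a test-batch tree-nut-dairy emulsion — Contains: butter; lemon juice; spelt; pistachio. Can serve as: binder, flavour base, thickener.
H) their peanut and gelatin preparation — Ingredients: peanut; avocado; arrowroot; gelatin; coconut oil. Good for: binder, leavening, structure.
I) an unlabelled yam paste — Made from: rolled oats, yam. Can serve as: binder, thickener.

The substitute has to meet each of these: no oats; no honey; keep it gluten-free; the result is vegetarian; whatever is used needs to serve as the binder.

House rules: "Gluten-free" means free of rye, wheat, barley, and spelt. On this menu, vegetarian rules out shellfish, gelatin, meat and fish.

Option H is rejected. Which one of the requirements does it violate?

usable as a binder: satisfied
gluten-free: satisfied
vegetarian: has gelatin — fails
oat-free: satisfied
honey-free: satisfied

vegetarian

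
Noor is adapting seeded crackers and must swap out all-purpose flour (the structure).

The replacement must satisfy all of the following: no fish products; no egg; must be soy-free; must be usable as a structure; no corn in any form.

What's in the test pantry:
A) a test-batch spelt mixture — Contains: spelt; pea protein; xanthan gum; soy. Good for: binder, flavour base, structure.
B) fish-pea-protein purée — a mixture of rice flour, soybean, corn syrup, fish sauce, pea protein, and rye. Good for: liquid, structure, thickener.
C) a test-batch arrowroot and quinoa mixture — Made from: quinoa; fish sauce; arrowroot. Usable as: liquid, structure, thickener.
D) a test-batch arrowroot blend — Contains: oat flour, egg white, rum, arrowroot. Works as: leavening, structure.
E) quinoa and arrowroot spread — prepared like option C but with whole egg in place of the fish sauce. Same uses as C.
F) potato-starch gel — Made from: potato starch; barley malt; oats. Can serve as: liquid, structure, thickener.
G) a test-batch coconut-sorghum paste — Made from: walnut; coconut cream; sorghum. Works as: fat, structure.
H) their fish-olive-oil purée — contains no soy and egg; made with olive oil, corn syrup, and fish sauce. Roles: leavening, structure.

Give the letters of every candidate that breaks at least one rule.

A, B, C, D, E, H

A: has soy, so not soy-free — out
B: has soybean, so not soy-free; has corn syrup, so not corn-free (and 1 more) — out
C: has fish sauce, so not fish-free — out
D: has egg white, so not egg-free — out
E: has whole egg, so not egg-free — out
F: works as a structure, no fish, no egg — valid
G: works as a structure, no fish, no egg — valid
H: has corn syrup, so not corn-free; has fish sauce, so not fish-free — reject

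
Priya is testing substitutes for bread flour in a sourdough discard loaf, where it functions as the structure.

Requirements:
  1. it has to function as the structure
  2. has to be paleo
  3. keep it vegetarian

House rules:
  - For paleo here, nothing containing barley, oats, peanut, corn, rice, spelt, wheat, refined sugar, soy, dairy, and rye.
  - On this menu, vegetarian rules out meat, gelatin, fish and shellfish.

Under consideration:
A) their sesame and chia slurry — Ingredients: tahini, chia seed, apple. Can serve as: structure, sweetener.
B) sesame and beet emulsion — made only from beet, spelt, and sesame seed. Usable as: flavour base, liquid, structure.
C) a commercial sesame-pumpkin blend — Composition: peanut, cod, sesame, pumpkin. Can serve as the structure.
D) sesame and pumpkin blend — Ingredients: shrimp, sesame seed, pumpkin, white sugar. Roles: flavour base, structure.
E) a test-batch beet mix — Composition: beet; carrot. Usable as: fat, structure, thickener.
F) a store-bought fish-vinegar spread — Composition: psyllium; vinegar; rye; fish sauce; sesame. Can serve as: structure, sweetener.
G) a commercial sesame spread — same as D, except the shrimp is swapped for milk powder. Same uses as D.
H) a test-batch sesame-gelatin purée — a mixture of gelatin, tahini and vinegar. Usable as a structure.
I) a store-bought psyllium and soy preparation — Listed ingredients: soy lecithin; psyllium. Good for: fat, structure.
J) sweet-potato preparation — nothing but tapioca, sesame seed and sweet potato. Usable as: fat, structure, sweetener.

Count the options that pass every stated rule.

3

A: only tahini, chia seed and apple; none excluded — valid
B: has spelt, so not paleo — no
C: has peanut, so not paleo; has cod, so not vegetarian — out
D: has white sugar, so not paleo; has shrimp, so not vegetarian — reject
E: only carrot and beet; none excluded — valid
F: has rye, so not paleo; has fish sauce, so not vegetarian — no
G: has milk powder, so not paleo — no
H: has gelatin, so not vegetarian — reject
I: has soy lecithin, so not paleo — reject
J: only sesame seed, sweet potato and tapioca; none excluded — keep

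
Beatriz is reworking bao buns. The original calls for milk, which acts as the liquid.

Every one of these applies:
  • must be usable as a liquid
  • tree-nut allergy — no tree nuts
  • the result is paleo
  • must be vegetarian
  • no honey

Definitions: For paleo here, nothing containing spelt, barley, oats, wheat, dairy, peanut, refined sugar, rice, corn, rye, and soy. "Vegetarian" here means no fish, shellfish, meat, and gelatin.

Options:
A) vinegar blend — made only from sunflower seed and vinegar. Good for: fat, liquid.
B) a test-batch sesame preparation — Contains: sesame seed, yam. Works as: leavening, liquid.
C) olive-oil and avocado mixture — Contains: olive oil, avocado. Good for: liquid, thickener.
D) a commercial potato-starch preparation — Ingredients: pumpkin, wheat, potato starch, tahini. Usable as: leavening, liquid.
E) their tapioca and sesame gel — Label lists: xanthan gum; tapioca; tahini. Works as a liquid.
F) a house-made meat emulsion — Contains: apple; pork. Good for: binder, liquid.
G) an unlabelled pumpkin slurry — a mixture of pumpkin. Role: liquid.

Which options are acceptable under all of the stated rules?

A, B, C, E, G

A: only sunflower seed and vinegar; none excluded — valid
B: only sesame seed and yam; none excluded — keep
C: every rule checks out — keep
D: has wheat, so not paleo — no
E: no honey, vegetarian — keep
F: has pork, so not vegetarian — no
G: works as a liquid, paleo, no tree nuts — valid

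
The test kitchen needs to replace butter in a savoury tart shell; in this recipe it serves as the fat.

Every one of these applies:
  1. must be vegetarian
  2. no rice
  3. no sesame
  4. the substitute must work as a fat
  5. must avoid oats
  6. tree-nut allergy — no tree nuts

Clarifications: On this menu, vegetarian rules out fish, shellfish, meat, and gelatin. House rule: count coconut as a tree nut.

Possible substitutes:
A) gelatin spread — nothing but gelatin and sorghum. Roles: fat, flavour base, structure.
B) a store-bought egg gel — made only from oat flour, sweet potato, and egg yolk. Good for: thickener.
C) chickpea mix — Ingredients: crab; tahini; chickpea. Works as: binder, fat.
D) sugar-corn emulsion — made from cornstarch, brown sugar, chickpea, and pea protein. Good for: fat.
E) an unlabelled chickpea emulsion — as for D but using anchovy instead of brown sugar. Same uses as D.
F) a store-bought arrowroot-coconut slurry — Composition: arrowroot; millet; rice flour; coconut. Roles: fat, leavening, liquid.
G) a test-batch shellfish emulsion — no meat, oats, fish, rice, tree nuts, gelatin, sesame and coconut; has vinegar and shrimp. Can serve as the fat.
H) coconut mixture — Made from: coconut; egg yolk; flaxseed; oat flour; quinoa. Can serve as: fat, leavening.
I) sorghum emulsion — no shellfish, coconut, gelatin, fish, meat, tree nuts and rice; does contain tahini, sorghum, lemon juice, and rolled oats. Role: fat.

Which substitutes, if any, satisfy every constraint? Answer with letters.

A: has gelatin, so not vegetarian — reject
B: not usable as a fat; has oat flour, so not oat-free — reject
C: has crab, so not vegetarian; has tahini, so not sesame-free — out
D: vegetarian, tree-nut-free — OK
E: has anchovy, so not vegetarian — no
F: has rice flour, so not rice-free; has coconut, so not tree-nut-free — out
G: has shrimp, so not vegetarian — no
H: has oat flour, so not oat-free; has coconut, so not tree-nut-free — reject
I: has rolled oats, so not oat-free; has tahini, so not sesame-free — no

D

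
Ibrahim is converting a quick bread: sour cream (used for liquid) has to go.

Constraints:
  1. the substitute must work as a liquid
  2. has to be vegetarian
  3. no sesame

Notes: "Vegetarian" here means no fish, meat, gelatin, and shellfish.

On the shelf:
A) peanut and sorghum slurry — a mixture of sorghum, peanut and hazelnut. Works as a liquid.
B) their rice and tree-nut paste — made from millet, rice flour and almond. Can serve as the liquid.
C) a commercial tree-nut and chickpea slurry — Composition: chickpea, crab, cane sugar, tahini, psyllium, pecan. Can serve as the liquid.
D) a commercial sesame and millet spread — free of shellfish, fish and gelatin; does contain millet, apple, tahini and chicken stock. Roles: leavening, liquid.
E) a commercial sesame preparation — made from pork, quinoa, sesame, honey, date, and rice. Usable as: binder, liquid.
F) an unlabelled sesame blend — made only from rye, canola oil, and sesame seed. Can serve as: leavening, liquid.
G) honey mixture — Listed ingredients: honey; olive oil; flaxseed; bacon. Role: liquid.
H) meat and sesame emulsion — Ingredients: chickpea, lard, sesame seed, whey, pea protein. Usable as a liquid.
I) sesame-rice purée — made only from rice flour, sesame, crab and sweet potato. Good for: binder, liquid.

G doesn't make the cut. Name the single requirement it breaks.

usable as a liquid: satisfied
vegetarian: has bacon — fails
sesame-free: satisfied

vegetarian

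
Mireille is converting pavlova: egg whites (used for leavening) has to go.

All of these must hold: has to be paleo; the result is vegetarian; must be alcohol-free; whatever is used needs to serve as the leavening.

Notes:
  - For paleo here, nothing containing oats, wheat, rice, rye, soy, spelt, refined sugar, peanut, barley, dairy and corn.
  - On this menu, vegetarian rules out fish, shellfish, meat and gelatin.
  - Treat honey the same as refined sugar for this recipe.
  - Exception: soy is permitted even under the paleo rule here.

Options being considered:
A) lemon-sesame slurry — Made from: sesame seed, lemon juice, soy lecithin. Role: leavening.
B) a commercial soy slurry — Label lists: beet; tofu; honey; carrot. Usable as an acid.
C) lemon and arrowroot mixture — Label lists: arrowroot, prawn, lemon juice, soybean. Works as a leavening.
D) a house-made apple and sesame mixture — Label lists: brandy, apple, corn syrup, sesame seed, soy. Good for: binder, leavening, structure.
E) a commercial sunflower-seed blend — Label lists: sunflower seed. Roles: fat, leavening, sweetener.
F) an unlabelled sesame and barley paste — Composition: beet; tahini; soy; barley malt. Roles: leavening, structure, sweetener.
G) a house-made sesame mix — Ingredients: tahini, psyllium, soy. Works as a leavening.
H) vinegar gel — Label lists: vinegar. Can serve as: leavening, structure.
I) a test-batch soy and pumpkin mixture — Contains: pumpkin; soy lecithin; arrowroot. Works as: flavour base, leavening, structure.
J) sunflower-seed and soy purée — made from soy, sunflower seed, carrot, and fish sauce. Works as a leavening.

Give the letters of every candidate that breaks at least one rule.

B, C, D, F, J

A: soy is permitted under the paleo carve-out; nothing else excluded — valid
B: not usable as a leavening; has honey, so not paleo — reject
C: has prawn, so not vegetarian — reject
D: has corn syrup, so not paleo; has brandy, so not alcohol-free — reject
E: all constraints satisfied — OK
F: has barley malt, so not paleo — reject
G: soy is permitted under the paleo carve-out; nothing else excluded — OK
H: works as a leavening, paleo, no alcohol — keep
I: soy is permitted under the paleo carve-out; nothing else excluded — keep
J: has fish sauce, so not vegetarian — reject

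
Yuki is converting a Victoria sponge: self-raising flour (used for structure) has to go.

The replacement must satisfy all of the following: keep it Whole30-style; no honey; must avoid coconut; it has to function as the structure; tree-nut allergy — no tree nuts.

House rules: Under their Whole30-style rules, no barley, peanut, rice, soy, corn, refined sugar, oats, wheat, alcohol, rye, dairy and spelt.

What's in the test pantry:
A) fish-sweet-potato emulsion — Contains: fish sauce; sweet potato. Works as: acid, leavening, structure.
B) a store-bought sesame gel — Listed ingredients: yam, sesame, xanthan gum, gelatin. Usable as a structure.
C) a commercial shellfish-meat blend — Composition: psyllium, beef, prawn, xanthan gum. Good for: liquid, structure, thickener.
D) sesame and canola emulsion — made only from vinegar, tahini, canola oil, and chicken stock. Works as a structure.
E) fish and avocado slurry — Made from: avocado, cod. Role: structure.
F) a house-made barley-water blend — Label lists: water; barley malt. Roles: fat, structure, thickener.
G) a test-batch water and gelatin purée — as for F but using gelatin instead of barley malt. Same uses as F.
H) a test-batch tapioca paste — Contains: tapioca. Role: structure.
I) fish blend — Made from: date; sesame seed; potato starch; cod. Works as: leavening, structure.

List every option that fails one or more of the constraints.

A: nothing on the exclusion list — OK
B: gelatin and sesame etc. — none of it excluded — keep
C: no coconut, no tree nuts — OK
D: no coconut, no honey — valid
E: works as a structure, no honey, Whole30-style — keep
F: has barley malt, so not Whole30-style — reject
G: every rule checks out — valid
H: only tapioca; none excluded — valid
I: cod and sesame seed etc. — none of it excluded — keep

F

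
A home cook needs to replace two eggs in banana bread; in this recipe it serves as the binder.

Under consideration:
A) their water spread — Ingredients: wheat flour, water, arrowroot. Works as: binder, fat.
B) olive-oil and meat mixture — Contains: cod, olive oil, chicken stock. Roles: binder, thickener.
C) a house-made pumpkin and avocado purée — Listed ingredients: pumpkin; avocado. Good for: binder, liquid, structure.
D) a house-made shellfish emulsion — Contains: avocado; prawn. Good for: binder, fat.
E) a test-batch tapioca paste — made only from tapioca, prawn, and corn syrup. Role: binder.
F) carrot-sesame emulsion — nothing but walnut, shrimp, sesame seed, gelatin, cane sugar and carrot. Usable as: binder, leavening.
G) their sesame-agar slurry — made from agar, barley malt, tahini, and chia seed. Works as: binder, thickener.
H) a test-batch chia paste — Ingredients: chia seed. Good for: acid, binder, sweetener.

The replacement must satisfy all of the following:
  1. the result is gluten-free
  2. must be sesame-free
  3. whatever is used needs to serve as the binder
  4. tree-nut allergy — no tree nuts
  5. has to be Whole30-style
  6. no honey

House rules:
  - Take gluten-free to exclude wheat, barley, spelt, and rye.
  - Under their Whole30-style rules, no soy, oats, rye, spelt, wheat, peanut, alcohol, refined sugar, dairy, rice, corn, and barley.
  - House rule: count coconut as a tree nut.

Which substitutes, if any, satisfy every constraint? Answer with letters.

B, C, D, H

A: has wheat flour, so not gluten-free; has wheat flour, so not Whole30-style — out
B: works as a binder, no honey, Whole30-style — valid
C: gluten-free, no honey — valid
D: works as a binder, no honey, no sesame — valid
E: has corn syrup, so not Whole30-style — no
F: has cane sugar, so not Whole30-style; has walnut, so not tree-nut-free (and 1 more) — no
G: has barley malt, so not gluten-free; has barley malt, so not Whole30-style (and 1 more) — out
H: only chia seed; none excluded — valid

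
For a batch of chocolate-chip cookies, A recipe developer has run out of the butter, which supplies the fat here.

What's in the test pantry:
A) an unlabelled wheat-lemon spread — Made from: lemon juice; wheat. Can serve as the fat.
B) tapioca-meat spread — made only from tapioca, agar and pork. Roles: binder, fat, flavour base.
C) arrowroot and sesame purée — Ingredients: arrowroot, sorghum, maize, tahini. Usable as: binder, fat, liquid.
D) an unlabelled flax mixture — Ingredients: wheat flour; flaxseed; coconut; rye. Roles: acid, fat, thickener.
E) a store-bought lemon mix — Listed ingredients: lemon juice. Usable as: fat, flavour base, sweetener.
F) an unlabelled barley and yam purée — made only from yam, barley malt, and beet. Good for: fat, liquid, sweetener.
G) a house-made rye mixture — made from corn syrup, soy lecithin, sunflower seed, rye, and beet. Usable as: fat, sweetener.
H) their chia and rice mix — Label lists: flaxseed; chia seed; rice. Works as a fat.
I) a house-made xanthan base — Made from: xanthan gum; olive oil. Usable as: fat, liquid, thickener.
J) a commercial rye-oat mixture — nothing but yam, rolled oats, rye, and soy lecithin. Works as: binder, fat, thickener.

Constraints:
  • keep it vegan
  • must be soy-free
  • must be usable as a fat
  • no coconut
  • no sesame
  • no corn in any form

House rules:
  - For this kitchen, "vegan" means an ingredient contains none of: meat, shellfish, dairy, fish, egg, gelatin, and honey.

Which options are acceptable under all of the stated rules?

A: works as a fat, no corn, no soy — OK
B: has pork, so not vegan — reject
C: has tahini, so not sesame-free; has maize, so not corn-free — reject
D: has coconut, so not coconut-free — no
E: no soy, no sesame — valid
F: no sesame, vegan — valid
G: has corn syrup, so not corn-free; has soy lecithin, so not soy-free — no
H: works as a fat, no sesame, vegan — OK
I: only xanthan gum and olive oil; none excluded — OK
J: has soy lecithin, so not soy-free — no

A, E, F, H, I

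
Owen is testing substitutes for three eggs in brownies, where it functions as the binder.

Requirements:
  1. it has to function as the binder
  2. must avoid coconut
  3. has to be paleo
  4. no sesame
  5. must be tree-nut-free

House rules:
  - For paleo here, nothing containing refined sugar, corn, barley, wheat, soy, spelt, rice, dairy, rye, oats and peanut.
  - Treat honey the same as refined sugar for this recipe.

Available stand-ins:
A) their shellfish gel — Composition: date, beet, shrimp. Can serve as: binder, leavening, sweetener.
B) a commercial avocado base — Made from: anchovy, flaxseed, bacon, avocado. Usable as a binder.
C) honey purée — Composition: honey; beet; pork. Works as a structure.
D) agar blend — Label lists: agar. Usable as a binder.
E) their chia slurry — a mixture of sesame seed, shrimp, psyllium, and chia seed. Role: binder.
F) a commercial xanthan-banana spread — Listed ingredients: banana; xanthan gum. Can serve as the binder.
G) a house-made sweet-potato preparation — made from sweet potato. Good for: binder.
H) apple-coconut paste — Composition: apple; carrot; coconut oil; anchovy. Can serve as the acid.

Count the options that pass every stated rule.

A: only shrimp, date, and beet; none excluded — OK
B: all constraints satisfied — OK
C: not usable as a binder; has honey, so not paleo — no
D: only agar; none excluded — keep
E: has sesame seed, so not sesame-free — no
F: works as a binder, no tree nuts, no sesame — valid
G: no coconut, no tree nuts — keep
H: not usable as a binder; has coconut oil, so not coconut-free — no

5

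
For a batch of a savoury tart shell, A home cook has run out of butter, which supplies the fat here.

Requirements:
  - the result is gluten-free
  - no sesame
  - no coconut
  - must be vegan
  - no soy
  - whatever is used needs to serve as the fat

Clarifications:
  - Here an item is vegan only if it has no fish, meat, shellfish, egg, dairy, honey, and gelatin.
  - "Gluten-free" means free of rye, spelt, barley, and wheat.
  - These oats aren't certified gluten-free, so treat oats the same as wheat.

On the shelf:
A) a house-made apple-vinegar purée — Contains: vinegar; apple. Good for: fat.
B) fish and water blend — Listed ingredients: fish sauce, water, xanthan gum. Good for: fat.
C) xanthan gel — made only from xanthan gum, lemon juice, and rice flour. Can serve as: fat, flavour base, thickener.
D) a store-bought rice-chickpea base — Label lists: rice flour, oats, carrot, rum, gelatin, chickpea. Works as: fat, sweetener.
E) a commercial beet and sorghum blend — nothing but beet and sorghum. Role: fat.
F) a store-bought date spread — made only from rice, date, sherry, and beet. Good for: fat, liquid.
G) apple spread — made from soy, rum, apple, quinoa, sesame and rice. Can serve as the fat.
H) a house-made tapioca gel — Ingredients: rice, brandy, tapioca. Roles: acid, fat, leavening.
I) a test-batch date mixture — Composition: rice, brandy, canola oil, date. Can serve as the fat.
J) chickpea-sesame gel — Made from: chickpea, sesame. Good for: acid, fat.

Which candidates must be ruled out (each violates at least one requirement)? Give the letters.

A: only vinegar and apple; none excluded — valid
B: has fish sauce, so not vegan — out
C: works as a fat, no sesame, no coconut — keep
D: has gelatin, so not vegan; has oats, so not gluten-free — reject
E: only beet and sorghum; none excluded — keep
F: every rule checks out — valid
G: has soy, so not soy-free; has sesame, so not sesame-free — reject
H: nothing on the exclusion list — OK
I: brandy and rice etc. — none of it excluded — OK
J: has sesame, so not sesame-free — no

B, D, G, J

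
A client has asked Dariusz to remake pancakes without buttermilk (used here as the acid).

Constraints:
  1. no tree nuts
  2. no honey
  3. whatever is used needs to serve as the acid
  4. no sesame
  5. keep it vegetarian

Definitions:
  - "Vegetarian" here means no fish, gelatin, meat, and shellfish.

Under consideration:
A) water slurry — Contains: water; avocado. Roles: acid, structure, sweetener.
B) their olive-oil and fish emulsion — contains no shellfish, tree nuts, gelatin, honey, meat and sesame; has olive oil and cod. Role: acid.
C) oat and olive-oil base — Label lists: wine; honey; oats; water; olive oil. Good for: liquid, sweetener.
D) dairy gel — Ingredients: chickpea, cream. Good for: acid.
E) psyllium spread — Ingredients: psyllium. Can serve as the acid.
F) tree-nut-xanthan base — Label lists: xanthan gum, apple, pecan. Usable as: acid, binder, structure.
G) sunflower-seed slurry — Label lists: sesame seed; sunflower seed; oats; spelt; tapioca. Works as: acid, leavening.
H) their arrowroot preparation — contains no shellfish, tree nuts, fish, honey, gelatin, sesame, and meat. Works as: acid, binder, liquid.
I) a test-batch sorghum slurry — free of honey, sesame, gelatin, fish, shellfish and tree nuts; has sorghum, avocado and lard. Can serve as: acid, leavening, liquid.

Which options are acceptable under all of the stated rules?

A, D, E, H

A: vegetarian, no tree nuts — keep
B: has cod, so not vegetarian — reject
C: not usable as an acid; has honey, so not honey-free — out
D: only cream and chickpea; none excluded — OK
E: works as an acid, vegetarian, no tree nuts — OK
F: has pecan, so not tree-nut-free — reject
G: has sesame seed, so not sesame-free — no
H: works as an acid, no sesame, vegetarian — keep
I: has lard, so not vegetarian — reject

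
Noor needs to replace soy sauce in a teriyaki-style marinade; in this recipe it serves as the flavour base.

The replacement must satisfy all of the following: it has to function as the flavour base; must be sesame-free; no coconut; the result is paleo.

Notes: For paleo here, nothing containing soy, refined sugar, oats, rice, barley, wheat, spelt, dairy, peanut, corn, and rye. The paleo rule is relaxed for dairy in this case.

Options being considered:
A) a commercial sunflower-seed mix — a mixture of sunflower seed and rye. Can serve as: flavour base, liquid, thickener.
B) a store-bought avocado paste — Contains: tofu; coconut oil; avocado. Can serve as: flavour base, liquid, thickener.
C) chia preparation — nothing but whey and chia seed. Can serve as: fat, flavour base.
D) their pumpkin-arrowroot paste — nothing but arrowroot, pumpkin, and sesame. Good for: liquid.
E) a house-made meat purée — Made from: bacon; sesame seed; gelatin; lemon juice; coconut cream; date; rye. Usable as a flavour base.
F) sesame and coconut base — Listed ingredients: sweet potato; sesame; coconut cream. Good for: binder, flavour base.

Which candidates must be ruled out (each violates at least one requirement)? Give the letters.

A, B, D, E, F

A: has rye, so not paleo — out
B: has tofu, so not paleo; has coconut oil, so not coconut-free — out
C: dairy is permitted under the paleo carve-out; nothing else excluded — valid
D: not usable as a flavour base; has sesame, so not sesame-free — reject
E: has rye, so not paleo; has coconut cream, so not coconut-free (and 1 more) — out
F: has coconut cream, so not coconut-free; has sesame, so not sesame-free — reject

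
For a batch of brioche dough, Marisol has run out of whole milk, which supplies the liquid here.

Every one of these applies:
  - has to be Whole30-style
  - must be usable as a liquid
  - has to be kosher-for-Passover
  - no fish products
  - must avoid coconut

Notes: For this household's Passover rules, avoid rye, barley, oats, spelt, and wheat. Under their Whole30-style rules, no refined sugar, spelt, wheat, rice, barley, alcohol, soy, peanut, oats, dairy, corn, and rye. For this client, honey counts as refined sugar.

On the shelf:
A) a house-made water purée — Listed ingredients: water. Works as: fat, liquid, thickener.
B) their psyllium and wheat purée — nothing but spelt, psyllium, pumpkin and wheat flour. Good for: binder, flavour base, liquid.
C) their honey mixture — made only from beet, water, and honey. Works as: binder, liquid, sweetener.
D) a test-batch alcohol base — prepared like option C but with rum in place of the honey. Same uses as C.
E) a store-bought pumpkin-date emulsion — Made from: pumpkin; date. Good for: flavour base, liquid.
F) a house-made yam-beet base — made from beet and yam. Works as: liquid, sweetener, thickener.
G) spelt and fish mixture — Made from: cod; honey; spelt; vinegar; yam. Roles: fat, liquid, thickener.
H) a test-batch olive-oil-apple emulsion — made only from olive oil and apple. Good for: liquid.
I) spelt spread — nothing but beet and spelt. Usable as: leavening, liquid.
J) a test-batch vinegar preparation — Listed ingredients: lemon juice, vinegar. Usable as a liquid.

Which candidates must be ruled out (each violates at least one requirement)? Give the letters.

B, C, D, G, I

A: nothing on the exclusion list — valid
B: has spelt, so not kosher-for-Passover; has spelt, so not Whole30-style — out
C: has honey, so not Whole30-style — no
D: has rum, so not Whole30-style — reject
E: only pumpkin and date; none excluded — OK
F: Whole30-style, no fish — valid
G: has spelt, so not kosher-for-Passover; has honey, so not Whole30-style (and 1 more) — reject
H: every rule checks out — OK
I: has spelt, so not kosher-for-Passover; has spelt, so not Whole30-style — no
J: only lemon juice and vinegar; none excluded — OK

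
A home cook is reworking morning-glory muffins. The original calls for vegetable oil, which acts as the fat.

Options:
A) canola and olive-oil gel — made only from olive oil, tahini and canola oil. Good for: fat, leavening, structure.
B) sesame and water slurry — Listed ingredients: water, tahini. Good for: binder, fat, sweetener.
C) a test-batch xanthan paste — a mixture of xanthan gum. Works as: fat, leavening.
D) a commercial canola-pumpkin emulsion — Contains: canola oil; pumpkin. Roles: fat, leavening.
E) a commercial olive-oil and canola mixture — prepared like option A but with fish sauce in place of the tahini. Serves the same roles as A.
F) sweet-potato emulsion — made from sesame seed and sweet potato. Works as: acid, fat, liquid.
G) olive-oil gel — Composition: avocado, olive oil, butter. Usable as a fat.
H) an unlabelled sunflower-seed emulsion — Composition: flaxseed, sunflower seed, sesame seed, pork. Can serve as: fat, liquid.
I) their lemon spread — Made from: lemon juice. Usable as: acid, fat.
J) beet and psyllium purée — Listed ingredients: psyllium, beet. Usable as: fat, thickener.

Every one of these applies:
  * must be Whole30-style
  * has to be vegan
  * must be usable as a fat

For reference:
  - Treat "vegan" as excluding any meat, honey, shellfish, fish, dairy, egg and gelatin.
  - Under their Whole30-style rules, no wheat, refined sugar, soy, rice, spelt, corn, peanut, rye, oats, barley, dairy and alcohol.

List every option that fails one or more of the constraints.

E, G, H

A: only tahini, olive oil, and canola oil; none excluded — valid
B: only tahini and water; none excluded — valid
C: every rule checks out — keep
D: only pumpkin and canola oil; none excluded — valid
E: has fish sauce, so not vegan — reject
F: only sesame seed and sweet potato; none excluded — OK
G: has butter, so not vegan; has butter, so not Whole30-style — out
H: has pork, so not vegan — out
I: vegan, Whole30-style — valid
J: only psyllium and beet; none excluded — valid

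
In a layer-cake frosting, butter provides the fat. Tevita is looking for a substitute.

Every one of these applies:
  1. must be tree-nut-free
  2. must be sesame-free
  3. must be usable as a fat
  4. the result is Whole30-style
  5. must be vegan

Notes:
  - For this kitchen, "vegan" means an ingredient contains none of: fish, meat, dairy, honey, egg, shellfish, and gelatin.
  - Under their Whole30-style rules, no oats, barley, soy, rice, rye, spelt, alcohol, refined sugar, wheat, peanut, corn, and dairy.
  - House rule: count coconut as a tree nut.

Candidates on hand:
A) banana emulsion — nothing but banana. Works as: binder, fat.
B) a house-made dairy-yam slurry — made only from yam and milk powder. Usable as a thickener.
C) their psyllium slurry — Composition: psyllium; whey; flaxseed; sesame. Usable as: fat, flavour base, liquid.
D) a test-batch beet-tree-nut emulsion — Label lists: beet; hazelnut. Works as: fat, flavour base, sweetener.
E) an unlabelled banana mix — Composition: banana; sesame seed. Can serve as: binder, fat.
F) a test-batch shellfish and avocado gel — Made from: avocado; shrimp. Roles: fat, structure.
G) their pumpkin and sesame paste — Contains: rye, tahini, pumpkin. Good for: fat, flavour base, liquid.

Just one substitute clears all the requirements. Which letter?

A: works as a fat, vegan, no sesame — OK
B: not usable as a fat; has milk powder, so not vegan (and 1 more) — reject
C: has whey, so not vegan; has whey, so not Whole30-style (and 1 more) — out
D: has hazelnut, so not tree-nut-free — no
E: has sesame seed, so not sesame-free — out
F: has shrimp, so not vegan — out
G: has rye, so not Whole30-style; has tahini, so not sesame-free — out

A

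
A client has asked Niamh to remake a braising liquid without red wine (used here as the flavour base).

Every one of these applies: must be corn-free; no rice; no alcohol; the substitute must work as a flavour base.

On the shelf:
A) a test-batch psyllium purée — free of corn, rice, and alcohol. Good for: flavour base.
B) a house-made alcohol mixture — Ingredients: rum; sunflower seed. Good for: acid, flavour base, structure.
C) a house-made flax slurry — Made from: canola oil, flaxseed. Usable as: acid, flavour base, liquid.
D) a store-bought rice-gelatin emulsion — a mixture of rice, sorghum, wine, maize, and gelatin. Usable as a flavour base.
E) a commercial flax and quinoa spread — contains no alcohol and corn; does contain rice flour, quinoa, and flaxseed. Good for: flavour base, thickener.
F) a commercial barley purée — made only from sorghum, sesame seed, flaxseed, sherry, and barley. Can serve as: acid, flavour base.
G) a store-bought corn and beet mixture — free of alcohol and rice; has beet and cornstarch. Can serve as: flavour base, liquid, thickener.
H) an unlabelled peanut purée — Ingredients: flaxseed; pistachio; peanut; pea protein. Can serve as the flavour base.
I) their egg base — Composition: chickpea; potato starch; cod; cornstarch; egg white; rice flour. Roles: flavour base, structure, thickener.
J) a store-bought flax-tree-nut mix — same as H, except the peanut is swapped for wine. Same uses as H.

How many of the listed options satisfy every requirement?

3

A: no alcohol, no corn — valid
B: has rum, so not alcohol-free — reject
C: no corn, no rice — OK
D: has wine, so not alcohol-free; has maize, so not corn-free (and 1 more) — no
E: has rice flour, so not rice-free — no
F: has sherry, so not alcohol-free — no
G: has cornstarch, so not corn-free — no
H: peanut and pistachio etc. — none of it excluded — keep
I: has cornstarch, so not corn-free; has rice flour, so not rice-free — no
J: has wine, so not alcohol-free — out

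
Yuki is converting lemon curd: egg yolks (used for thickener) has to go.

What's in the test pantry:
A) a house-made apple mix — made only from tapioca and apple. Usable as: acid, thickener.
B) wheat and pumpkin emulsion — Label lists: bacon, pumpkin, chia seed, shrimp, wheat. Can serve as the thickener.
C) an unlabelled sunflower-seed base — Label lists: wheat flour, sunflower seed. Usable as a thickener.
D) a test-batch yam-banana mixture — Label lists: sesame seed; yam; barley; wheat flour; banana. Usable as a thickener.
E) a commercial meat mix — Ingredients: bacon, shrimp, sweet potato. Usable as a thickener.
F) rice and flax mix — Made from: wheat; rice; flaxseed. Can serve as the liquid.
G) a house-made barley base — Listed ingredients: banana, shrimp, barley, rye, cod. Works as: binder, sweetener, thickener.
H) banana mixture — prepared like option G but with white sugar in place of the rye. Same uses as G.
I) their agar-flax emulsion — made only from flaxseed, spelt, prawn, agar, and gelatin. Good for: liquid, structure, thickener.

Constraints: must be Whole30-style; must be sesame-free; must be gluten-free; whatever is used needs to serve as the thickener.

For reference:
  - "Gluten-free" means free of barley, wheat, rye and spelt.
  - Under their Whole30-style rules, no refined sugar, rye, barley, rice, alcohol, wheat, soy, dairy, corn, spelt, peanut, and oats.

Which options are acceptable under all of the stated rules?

A, E

A: only tapioca and apple; none excluded — keep
B: has wheat, so not gluten-free; has wheat, so not Whole30-style — reject
C: has wheat flour, so not gluten-free; has wheat flour, so not Whole30-style — no
D: has barley, so not gluten-free; has barley, so not Whole30-style (and 1 more) — reject
E: only bacon, shrimp and sweet potato; none excluded — keep
F: not usable as a thickener; has wheat, so not gluten-free (and 1 more) — no
G: has barley, so not gluten-free; has barley, so not Whole30-style — reject
H: has barley, so not gluten-free; has barley, so not Whole30-style — no
I: has spelt, so not gluten-free; has spelt, so not Whole30-style — no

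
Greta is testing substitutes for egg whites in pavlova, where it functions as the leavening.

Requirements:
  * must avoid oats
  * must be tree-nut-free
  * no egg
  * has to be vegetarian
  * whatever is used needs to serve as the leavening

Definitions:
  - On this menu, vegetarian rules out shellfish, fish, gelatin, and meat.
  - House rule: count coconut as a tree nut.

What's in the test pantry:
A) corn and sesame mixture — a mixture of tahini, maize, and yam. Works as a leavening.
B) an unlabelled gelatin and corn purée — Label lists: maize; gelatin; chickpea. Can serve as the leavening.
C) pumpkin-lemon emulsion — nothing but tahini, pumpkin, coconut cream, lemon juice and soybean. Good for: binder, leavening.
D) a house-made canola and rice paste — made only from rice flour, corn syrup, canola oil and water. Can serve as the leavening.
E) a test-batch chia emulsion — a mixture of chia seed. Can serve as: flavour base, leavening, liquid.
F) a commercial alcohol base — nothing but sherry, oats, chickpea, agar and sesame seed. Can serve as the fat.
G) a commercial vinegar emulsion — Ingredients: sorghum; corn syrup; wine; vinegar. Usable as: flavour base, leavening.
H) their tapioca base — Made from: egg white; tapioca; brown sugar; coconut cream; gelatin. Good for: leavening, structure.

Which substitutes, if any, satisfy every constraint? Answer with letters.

A: nothing on the exclusion list — OK
B: has gelatin, so not vegetarian — no
C: has coconut cream, so not tree-nut-free — no
D: works as a leavening, tree-nut-free, vegetarian — valid
E: only chia seed; none excluded — keep
F: not usable as a leavening; has oats, so not oat-free — reject
G: wine and corn syrup etc. — none of it excluded — keep
H: has gelatin, so not vegetarian; has coconut cream, so not tree-nut-free (and 1 more) — out

A, D, E, G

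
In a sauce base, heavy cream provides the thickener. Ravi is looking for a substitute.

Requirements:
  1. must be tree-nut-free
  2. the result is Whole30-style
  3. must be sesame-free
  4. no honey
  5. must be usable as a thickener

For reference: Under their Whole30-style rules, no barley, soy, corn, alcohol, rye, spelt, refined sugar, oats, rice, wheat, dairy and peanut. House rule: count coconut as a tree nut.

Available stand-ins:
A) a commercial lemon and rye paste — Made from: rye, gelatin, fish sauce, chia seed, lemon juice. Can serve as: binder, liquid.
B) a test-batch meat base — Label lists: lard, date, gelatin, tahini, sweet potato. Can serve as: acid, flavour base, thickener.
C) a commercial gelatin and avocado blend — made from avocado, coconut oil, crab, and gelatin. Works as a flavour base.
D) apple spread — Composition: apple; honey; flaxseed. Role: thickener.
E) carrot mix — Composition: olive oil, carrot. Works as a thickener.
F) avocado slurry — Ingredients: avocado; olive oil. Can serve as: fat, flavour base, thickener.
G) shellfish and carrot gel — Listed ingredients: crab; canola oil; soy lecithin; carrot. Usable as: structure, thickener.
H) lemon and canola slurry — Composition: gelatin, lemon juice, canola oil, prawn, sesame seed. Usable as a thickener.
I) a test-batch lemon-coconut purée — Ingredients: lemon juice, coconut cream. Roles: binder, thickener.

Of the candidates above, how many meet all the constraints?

2

A: not usable as a thickener; has rye, so not Whole30-style — no
B: has tahini, so not sesame-free — reject
C: not usable as a thickener; has coconut oil, so not tree-nut-free — out
D: has honey, so not honey-free — out
E: every rule checks out — OK
F: every rule checks out — keep
G: has soy lecithin, so not Whole30-style — reject
H: has sesame seed, so not sesame-free — out
I: has coconut cream, so not tree-nut-free — no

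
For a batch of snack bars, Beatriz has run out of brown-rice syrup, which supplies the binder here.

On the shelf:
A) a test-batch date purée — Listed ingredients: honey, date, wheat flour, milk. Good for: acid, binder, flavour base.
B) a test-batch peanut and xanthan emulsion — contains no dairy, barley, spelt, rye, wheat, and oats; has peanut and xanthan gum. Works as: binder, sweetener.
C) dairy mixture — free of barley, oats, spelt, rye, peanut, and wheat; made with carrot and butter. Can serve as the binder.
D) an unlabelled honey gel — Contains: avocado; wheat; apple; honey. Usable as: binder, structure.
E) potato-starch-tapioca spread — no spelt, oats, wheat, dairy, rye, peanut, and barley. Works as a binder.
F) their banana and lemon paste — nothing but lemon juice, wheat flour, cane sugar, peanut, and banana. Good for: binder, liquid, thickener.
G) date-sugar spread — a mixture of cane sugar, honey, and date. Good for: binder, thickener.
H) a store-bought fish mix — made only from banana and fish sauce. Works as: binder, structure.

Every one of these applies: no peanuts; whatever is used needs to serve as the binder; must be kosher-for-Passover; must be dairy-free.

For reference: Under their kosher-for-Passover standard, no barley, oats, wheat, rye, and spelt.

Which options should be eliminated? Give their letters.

A, B, C, D, F

A: has wheat flour, so not kosher-for-Passover; has milk, so not dairy-free — reject
B: has peanut, so not peanut-free — no
C: has butter, so not dairy-free — out
D: has wheat, so not kosher-for-Passover — out
E: every rule checks out — valid
F: has wheat flour, so not kosher-for-Passover; has peanut, so not peanut-free — out
G: no dairy, no peanut — keep
H: only fish sauce and banana; none excluded — keep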